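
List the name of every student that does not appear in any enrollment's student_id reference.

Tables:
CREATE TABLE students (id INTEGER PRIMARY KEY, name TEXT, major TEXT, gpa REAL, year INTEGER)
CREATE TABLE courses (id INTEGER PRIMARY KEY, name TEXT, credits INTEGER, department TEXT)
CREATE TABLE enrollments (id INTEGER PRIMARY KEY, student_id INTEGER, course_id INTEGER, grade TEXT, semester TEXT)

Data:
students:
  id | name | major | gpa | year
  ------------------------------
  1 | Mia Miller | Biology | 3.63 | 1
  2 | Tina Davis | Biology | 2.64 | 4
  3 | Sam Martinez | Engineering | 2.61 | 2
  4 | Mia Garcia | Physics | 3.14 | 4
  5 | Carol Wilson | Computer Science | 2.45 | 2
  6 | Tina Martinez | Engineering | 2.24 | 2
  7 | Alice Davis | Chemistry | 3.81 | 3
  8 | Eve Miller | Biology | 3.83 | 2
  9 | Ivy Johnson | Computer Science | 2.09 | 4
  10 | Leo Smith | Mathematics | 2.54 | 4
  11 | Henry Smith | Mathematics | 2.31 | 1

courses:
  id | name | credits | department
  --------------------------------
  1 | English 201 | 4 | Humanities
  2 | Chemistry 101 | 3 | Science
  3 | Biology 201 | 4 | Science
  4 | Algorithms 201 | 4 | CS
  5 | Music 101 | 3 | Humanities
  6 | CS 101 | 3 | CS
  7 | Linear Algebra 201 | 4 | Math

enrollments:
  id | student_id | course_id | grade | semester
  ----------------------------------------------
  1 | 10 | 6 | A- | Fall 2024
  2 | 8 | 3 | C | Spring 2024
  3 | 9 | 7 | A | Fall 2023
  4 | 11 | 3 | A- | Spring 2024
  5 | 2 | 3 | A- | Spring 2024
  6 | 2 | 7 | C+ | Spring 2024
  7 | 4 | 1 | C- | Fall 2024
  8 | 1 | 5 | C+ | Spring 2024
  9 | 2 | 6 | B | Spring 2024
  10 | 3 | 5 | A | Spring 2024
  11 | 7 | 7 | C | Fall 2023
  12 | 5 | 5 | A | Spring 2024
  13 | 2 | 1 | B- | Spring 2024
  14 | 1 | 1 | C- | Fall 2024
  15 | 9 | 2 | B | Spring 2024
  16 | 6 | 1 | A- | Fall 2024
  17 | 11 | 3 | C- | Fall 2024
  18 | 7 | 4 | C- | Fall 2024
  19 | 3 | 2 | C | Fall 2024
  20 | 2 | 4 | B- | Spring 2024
SELECT p.name FROM students p LEFT JOIN enrollments c ON c.student_id = p.id WHERE c.id IS NULL

Execution result:
(no rows)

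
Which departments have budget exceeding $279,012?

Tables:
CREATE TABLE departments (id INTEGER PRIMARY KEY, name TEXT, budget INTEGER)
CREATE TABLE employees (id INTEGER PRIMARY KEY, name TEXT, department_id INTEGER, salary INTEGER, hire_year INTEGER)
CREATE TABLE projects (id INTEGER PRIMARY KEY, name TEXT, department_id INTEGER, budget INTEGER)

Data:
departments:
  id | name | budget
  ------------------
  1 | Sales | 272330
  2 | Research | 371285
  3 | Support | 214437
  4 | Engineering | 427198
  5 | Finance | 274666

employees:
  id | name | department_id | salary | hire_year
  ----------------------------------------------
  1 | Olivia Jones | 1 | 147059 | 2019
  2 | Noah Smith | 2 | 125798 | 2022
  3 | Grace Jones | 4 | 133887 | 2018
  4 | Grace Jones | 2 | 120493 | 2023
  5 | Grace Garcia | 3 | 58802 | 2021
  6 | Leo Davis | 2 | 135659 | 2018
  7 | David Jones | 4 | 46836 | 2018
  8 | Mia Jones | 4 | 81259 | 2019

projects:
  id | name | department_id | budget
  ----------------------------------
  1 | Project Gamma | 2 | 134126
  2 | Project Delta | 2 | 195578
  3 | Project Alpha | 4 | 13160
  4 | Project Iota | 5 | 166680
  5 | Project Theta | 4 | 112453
SELECT name, budget FROM departments WHERE budget > 279012

Execution result:
name | budget
Research | 371285
Engineering | 427198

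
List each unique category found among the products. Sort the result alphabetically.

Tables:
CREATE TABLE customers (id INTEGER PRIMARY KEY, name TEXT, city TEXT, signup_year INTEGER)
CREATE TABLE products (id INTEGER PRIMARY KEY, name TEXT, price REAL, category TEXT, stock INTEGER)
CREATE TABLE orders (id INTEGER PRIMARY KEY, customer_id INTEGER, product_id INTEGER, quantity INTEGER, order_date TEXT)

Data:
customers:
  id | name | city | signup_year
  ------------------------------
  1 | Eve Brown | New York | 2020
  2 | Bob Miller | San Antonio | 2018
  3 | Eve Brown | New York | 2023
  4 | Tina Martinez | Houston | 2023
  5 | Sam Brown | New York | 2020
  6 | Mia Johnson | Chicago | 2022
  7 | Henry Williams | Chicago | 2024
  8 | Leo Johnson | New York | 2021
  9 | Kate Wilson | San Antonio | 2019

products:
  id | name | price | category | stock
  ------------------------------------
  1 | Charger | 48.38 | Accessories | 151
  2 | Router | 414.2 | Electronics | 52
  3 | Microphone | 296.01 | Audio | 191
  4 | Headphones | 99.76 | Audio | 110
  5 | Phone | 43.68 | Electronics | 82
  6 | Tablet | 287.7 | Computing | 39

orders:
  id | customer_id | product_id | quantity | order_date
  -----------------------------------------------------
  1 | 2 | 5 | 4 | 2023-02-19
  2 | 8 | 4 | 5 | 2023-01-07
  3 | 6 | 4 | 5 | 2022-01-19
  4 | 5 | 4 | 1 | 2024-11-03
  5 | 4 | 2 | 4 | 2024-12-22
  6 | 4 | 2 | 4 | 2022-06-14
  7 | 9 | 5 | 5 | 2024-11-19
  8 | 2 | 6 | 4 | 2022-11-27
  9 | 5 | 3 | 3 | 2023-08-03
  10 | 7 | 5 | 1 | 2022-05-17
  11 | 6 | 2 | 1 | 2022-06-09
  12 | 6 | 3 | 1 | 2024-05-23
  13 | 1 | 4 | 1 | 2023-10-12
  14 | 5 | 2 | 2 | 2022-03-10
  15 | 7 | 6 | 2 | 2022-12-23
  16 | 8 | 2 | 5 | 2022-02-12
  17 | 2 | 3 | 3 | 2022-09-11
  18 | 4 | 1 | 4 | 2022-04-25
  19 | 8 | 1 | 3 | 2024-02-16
SELECT DISTINCT category FROM products ORDER BY category

Execution result:
category
Accessories
Audio
Computing
Electronics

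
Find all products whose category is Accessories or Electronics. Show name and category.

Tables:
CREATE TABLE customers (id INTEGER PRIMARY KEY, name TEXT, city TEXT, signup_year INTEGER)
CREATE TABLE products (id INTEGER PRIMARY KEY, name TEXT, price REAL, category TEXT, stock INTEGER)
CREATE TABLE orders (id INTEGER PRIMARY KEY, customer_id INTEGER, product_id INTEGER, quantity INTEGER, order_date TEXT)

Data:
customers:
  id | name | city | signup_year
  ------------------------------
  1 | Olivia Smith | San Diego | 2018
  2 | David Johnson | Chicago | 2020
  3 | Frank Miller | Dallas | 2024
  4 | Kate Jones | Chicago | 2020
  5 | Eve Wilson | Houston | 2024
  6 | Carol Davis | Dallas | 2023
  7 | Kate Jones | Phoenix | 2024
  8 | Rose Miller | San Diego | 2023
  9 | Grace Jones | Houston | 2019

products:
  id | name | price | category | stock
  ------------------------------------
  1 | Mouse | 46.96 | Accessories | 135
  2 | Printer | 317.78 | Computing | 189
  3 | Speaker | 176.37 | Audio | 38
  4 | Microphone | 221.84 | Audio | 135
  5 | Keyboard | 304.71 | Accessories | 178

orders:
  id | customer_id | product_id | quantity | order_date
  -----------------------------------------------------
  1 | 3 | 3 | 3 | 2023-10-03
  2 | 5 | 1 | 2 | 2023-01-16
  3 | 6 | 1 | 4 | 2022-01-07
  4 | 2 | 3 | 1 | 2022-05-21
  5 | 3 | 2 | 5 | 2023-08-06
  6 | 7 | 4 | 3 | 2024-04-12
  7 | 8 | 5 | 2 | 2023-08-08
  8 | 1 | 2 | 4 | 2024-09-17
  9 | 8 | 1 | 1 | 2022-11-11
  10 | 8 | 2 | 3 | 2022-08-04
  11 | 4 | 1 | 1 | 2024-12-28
SELECT name, category FROM products WHERE category IN ('Accessories', 'Electronics')

Execution result:
name | category
Mouse | Accessories
Keyboard | Accessories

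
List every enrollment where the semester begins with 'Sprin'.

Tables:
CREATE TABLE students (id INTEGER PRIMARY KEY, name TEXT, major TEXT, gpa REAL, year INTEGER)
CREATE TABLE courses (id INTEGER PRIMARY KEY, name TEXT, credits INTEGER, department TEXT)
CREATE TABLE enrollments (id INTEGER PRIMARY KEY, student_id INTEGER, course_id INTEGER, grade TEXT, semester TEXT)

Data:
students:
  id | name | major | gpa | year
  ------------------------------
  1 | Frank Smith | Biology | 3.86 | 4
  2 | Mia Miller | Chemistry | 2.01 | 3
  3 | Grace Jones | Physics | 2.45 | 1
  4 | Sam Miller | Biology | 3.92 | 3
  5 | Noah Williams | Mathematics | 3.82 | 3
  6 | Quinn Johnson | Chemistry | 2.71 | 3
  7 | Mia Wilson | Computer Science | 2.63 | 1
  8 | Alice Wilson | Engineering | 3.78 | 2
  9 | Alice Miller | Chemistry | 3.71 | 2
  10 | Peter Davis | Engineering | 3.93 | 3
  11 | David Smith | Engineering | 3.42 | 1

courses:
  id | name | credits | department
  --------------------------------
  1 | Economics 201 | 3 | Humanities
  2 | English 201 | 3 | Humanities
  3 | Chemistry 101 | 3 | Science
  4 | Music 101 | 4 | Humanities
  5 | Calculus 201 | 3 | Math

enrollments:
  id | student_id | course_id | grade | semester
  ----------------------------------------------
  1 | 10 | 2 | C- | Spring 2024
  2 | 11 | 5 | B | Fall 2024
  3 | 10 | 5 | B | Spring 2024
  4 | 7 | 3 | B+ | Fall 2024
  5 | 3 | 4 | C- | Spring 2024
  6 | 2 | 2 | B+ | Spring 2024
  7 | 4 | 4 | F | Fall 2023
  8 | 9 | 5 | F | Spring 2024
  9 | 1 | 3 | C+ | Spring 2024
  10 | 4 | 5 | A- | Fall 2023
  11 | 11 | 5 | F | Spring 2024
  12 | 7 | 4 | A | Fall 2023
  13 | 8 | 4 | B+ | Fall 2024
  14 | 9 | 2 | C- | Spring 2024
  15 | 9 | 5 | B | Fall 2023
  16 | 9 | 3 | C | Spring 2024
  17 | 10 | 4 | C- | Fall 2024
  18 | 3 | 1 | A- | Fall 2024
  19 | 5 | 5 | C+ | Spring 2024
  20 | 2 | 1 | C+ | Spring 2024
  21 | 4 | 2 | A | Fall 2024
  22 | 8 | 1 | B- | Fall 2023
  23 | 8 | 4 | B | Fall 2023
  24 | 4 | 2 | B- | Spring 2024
SELECT id, semester FROM enrollments WHERE semester LIKE 'Sprin%'

Execution result:
id | semester
1 | Spring 2024
3 | Spring 2024
5 | Spring 2024
6 | Spring 2024
8 | Spring 2024
9 | Spring 2024
11 | Spring 2024
14 | Spring 2024
16 | Spring 2024
19 | Spring 2024
20 | Spring 2024
24 | Spring 2024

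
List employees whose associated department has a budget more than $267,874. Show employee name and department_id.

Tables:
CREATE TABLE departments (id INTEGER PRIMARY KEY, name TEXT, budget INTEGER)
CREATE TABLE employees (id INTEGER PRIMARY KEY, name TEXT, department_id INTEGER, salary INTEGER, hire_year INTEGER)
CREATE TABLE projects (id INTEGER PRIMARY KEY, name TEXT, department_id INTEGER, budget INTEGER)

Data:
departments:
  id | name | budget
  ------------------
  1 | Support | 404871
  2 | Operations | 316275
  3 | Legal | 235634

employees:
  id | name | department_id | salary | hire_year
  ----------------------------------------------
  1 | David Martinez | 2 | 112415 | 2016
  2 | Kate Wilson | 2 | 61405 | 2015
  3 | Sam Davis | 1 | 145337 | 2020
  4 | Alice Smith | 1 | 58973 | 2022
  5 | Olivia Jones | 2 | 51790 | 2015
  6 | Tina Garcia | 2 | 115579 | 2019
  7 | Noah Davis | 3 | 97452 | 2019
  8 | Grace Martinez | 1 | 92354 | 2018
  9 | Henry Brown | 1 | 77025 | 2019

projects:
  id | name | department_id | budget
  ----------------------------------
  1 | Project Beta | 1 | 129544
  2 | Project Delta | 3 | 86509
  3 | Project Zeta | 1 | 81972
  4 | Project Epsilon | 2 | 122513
SELECT name, department_id FROM employees WHERE department_id IN (SELECT id FROM departments WHERE budget > 267874)

Execution result:
name | department_id
David Martinez | 2
Kate Wilson | 2
Sam Davis | 1
Alice Smith | 1
Olivia Jones | 2
Tina Garcia | 2
Grace Martinez | 1
Henry Brown | 1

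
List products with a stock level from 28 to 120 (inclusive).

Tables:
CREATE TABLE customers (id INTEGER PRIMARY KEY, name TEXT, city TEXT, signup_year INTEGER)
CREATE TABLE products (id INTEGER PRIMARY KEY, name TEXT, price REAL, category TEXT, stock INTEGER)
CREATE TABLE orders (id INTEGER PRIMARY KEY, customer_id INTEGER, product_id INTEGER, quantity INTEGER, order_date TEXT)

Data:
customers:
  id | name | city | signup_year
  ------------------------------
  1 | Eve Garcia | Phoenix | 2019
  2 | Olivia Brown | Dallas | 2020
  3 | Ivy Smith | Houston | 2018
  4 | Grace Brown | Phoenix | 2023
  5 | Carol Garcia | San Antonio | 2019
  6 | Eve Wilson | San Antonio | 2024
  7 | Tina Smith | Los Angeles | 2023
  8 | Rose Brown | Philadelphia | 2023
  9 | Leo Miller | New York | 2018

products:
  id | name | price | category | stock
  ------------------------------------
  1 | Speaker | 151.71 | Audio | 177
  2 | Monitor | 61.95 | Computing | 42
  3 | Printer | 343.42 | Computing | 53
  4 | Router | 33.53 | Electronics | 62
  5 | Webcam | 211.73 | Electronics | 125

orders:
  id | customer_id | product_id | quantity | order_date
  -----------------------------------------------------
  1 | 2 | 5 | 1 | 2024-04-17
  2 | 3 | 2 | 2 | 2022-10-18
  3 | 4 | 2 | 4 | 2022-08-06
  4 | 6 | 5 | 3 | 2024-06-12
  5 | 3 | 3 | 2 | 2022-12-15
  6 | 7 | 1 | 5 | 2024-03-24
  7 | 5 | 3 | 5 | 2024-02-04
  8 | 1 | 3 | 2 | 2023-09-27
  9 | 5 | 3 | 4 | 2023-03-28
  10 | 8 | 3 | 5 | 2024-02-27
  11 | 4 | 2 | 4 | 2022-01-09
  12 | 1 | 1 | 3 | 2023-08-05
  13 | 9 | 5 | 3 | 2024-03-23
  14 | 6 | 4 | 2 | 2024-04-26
SELECT name, stock FROM products WHERE stock BETWEEN 28 AND 120

Execution result:
name | stock
Monitor | 42
Printer | 53
Router | 62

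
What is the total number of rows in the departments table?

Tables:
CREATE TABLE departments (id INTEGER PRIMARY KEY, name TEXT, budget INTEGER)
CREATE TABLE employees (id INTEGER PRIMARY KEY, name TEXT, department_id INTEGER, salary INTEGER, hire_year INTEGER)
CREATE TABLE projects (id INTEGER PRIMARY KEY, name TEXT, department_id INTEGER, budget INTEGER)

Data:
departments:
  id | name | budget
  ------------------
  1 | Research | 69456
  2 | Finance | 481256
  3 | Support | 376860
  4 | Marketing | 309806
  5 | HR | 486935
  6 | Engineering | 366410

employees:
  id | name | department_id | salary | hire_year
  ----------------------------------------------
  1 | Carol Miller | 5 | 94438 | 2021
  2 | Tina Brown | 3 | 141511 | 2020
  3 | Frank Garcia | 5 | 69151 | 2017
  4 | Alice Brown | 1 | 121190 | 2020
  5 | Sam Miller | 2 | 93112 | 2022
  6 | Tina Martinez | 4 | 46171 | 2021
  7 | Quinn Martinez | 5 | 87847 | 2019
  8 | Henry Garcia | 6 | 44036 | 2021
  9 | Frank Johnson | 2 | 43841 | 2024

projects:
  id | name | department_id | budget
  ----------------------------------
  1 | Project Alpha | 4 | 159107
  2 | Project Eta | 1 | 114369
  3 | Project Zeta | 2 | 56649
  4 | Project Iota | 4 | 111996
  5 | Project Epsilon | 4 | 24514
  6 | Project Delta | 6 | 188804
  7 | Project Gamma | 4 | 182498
SELECT COUNT(*) FROM departments

Execution result:
6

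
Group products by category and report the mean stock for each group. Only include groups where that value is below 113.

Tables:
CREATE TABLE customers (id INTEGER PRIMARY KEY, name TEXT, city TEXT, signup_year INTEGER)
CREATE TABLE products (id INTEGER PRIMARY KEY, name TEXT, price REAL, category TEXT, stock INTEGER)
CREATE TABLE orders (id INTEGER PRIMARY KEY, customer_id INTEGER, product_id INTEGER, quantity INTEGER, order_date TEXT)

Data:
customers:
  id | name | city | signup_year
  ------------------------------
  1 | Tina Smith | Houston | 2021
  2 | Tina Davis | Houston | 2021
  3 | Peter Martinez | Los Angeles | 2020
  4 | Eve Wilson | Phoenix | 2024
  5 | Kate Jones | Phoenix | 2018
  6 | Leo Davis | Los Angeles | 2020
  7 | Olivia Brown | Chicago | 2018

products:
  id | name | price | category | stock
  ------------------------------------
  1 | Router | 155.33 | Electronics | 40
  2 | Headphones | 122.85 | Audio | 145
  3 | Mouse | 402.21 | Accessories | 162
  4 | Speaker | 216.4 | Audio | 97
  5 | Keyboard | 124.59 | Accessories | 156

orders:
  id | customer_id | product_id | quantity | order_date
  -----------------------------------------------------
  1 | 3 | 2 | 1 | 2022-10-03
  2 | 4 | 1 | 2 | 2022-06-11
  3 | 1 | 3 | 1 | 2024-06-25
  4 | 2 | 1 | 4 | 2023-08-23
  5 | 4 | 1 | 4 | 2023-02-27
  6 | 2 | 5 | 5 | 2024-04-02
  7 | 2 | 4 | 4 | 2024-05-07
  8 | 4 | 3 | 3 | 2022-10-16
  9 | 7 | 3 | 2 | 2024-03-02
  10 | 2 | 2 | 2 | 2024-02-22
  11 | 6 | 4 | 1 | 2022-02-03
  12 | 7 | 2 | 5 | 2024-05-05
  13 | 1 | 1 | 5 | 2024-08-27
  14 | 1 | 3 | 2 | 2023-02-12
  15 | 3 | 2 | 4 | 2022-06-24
SELECT category, AVG(stock) AS avg_stock FROM products GROUP BY category HAVING AVG(stock) < 113

Execution result:
category | avg_stock
Electronics | 40.00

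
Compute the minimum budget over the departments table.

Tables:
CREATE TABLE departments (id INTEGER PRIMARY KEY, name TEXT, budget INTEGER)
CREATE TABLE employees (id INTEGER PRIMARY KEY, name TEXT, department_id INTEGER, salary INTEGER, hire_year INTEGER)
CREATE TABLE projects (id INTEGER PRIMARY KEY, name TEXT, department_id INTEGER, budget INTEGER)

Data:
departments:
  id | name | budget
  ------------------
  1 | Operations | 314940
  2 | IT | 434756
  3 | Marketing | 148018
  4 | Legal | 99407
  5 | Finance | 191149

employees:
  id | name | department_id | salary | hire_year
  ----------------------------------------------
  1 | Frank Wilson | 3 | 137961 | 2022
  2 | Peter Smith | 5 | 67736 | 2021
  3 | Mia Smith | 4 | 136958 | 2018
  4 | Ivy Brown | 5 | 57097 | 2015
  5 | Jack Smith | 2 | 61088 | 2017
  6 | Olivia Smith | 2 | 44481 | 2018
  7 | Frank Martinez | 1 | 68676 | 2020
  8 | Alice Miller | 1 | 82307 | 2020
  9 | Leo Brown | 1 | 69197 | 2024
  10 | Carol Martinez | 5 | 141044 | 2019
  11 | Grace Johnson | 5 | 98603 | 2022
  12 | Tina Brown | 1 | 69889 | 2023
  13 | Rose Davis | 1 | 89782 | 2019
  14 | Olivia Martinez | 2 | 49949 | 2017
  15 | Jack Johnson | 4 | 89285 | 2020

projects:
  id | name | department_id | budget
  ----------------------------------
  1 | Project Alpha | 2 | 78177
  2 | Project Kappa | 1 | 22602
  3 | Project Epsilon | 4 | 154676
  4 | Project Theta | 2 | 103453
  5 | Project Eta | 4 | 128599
SELECT MIN(budget) FROM departments

Execution result:
99407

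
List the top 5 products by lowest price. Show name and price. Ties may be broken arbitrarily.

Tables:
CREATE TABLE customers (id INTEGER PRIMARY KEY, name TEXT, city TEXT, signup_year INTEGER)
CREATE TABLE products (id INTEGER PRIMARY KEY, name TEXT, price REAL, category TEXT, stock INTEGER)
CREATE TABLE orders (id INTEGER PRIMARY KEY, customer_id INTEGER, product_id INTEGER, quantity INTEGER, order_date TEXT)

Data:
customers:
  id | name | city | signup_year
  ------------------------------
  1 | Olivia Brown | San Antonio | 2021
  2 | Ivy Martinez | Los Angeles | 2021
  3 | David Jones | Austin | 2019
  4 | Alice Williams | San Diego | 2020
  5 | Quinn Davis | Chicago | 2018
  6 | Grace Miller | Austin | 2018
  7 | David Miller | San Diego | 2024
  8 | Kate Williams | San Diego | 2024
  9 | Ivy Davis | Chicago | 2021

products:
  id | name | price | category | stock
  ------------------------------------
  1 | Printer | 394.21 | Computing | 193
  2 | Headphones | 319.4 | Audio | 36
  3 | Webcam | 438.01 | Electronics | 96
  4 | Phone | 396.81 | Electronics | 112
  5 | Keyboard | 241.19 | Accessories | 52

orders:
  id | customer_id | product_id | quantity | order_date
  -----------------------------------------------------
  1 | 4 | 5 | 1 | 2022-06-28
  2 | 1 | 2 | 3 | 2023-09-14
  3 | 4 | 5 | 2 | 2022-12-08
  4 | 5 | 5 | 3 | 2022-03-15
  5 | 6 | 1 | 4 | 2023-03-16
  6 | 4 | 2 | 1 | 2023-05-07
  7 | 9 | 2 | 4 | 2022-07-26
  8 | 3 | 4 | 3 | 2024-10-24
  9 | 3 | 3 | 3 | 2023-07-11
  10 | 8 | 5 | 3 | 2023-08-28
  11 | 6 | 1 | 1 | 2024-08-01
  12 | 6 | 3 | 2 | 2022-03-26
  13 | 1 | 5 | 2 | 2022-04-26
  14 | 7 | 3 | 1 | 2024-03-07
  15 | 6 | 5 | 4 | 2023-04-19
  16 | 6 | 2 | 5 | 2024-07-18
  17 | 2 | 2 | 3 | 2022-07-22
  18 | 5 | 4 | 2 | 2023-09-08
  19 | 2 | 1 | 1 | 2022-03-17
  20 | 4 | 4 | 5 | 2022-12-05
SELECT name, price FROM products ORDER BY price ASC LIMIT 5

Execution result:
name | price
Keyboard | 241.19
Headphones | 319.40
Printer | 394.21
Phone | 396.81
Webcam | 438.01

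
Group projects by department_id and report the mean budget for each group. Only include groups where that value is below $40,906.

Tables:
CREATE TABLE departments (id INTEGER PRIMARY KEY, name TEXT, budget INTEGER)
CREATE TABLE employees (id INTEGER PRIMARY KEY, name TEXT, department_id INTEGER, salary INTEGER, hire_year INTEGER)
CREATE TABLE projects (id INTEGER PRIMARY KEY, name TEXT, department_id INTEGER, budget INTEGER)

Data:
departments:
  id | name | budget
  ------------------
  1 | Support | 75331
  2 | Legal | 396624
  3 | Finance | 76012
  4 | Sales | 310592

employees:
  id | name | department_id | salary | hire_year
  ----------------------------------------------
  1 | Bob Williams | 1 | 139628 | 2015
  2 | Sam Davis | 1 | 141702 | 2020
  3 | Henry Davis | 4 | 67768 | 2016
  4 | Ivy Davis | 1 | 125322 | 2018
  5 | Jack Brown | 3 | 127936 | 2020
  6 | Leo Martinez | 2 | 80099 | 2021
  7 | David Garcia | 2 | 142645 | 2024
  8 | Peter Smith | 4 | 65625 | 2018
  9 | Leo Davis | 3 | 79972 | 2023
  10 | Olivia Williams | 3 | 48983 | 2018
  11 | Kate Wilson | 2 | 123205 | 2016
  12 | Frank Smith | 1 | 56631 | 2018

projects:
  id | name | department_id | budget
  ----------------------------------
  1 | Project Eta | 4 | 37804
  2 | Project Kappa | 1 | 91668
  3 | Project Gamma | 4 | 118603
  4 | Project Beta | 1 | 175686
SELECT department_id, AVG(budget) AS avg_budget FROM projects GROUP BY department_id HAVING AVG(budget) < 40906

Execution result:
(no rows)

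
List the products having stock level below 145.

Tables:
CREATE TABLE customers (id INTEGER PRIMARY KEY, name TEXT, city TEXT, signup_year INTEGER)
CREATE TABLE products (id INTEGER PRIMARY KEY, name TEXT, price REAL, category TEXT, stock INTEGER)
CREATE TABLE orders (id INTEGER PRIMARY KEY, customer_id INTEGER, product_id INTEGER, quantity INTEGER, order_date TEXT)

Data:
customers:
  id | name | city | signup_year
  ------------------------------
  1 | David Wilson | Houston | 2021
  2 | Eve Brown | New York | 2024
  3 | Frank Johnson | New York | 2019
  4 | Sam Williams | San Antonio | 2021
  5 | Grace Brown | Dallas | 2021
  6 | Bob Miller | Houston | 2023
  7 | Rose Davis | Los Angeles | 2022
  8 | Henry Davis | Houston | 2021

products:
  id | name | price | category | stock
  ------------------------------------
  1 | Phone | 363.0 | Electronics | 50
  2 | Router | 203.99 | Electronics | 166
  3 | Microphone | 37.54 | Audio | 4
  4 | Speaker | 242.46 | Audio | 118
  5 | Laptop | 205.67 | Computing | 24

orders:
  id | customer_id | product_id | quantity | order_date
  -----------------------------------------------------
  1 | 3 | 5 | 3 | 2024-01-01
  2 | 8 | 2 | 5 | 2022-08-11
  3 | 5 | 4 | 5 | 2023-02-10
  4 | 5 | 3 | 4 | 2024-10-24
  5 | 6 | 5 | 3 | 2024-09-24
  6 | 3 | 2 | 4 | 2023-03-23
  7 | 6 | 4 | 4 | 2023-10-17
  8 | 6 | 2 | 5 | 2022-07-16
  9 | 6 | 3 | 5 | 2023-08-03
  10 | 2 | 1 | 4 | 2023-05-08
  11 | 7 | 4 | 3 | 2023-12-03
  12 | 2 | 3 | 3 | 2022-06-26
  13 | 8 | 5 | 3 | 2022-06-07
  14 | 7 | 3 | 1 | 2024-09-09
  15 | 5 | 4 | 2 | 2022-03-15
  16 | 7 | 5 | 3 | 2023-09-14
SELECT name, stock FROM products WHERE stock < 145

Execution result:
name | stock
Phone | 50
Microphone | 4
Speaker | 118
Laptop | 24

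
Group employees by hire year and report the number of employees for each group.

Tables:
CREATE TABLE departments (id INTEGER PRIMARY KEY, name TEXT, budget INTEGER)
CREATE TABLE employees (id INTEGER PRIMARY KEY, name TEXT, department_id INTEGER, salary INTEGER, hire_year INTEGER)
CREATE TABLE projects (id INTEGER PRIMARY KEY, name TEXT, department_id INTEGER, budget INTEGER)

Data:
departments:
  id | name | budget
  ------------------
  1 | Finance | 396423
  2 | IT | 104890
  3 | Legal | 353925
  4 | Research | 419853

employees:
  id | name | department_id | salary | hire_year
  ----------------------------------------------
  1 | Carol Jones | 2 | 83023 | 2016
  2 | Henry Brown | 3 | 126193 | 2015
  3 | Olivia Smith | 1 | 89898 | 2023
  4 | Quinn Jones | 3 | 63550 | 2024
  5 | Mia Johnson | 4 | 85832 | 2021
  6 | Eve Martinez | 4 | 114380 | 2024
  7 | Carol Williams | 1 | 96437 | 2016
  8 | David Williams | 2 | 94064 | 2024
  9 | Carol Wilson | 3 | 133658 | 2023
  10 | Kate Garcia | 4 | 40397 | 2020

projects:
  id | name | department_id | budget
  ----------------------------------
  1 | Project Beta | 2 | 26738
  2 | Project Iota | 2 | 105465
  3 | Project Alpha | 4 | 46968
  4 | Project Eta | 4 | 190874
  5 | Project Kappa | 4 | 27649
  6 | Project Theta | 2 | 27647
SELECT hire_year, COUNT(*) AS n FROM employees GROUP BY hire_year

Execution result:
hire_year | n
2015 | 1
2016 | 2
2020 | 1
2021 | 1
2023 | 2
2024 | 3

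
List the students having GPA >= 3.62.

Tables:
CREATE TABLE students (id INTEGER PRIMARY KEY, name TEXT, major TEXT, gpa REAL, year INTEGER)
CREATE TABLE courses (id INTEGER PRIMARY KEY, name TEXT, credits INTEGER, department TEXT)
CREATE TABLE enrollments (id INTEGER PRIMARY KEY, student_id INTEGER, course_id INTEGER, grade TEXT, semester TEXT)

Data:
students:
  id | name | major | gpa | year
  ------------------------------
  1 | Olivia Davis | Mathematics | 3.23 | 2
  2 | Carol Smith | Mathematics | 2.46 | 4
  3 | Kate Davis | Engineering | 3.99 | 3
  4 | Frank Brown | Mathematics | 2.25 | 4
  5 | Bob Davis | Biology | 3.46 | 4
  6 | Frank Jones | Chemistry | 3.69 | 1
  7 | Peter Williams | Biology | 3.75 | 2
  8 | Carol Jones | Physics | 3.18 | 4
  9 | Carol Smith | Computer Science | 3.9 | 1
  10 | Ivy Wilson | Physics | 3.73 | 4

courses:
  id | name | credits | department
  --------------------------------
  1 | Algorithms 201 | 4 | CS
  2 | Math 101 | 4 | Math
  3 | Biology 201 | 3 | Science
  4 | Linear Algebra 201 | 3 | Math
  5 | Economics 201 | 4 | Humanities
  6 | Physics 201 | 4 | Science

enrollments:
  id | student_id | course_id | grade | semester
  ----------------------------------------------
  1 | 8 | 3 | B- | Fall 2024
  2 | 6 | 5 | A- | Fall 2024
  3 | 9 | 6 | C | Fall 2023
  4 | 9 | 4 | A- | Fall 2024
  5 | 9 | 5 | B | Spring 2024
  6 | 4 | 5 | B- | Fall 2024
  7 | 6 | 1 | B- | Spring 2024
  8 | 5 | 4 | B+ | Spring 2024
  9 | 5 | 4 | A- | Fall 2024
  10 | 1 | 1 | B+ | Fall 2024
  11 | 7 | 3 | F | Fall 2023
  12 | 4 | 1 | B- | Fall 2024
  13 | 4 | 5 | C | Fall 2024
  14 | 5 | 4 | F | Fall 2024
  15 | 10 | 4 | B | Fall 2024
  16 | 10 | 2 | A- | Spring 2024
SELECT name, gpa FROM students WHERE gpa >= 3.62

Execution result:
name | gpa
Kate Davis | 3.99
Frank Jones | 3.69
Peter Williams | 3.75
Carol Smith | 3.90
Ivy Wilson | 3.73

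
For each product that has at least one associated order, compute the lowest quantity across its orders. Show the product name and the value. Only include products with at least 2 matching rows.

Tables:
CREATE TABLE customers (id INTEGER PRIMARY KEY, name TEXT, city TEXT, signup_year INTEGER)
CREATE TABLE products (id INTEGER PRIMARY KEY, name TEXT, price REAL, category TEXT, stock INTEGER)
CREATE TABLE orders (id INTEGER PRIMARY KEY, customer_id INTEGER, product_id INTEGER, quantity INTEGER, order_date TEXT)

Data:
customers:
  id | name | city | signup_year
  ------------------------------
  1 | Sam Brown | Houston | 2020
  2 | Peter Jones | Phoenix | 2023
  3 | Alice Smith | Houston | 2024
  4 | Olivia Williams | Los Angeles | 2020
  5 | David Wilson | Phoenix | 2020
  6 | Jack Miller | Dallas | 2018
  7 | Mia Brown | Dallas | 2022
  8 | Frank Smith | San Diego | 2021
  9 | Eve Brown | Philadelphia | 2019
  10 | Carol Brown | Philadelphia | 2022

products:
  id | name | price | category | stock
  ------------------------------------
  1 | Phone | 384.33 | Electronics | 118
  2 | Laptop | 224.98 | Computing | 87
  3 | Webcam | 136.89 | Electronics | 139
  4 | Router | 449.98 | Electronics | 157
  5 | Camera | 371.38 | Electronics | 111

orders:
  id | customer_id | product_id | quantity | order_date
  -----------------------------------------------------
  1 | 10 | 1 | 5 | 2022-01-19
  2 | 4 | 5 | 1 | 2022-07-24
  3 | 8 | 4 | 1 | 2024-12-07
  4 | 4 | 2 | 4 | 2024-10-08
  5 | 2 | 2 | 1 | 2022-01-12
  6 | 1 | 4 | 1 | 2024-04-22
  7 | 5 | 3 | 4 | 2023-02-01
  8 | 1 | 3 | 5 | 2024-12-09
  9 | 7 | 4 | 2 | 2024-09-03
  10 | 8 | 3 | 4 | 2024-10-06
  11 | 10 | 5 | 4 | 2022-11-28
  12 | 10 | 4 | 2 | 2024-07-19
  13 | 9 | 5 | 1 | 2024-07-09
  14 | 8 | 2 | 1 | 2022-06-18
SELECT p.name, MIN(c.quantity) AS min_quantity FROM orders c JOIN products p ON c.product_id = p.id GROUP BY p.id, p.name HAVING COUNT(*) >= 2

Execution result:
name | min_quantity
Laptop | 1
Webcam | 4
Router | 1
Camera | 1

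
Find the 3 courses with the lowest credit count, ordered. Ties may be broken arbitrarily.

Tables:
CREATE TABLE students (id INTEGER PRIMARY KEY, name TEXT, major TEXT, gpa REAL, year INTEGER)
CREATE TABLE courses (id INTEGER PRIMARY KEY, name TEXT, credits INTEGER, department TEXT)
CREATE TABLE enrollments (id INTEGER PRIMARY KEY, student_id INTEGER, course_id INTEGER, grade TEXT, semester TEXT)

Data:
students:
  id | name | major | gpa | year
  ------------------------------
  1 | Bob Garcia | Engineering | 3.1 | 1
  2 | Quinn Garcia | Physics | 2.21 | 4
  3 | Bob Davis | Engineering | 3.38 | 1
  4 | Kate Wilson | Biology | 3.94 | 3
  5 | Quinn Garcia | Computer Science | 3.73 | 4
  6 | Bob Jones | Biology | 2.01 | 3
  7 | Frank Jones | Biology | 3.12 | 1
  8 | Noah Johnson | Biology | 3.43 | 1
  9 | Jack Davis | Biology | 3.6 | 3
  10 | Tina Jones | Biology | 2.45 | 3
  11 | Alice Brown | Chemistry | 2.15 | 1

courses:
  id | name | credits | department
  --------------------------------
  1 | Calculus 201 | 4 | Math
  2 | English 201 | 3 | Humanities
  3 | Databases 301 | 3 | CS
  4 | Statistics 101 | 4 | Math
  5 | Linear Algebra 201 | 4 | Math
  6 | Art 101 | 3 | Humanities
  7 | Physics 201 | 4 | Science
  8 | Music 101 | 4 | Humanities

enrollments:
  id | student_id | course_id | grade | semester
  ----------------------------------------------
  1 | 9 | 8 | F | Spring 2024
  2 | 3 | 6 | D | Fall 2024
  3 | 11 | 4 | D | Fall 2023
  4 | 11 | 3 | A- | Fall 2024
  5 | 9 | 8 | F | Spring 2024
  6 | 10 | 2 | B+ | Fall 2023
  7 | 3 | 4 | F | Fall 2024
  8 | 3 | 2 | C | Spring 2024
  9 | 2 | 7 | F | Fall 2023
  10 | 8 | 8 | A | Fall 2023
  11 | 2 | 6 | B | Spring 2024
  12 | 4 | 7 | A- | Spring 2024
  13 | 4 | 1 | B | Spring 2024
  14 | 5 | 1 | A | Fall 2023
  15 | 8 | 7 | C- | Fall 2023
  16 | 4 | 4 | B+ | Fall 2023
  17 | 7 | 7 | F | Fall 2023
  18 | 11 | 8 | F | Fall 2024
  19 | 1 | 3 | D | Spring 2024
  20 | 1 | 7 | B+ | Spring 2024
SELECT name, credits FROM courses ORDER BY credits ASC LIMIT 3

Execution result:
name | credits
English 201 | 3
Databases 301 | 3
Art 101 | 3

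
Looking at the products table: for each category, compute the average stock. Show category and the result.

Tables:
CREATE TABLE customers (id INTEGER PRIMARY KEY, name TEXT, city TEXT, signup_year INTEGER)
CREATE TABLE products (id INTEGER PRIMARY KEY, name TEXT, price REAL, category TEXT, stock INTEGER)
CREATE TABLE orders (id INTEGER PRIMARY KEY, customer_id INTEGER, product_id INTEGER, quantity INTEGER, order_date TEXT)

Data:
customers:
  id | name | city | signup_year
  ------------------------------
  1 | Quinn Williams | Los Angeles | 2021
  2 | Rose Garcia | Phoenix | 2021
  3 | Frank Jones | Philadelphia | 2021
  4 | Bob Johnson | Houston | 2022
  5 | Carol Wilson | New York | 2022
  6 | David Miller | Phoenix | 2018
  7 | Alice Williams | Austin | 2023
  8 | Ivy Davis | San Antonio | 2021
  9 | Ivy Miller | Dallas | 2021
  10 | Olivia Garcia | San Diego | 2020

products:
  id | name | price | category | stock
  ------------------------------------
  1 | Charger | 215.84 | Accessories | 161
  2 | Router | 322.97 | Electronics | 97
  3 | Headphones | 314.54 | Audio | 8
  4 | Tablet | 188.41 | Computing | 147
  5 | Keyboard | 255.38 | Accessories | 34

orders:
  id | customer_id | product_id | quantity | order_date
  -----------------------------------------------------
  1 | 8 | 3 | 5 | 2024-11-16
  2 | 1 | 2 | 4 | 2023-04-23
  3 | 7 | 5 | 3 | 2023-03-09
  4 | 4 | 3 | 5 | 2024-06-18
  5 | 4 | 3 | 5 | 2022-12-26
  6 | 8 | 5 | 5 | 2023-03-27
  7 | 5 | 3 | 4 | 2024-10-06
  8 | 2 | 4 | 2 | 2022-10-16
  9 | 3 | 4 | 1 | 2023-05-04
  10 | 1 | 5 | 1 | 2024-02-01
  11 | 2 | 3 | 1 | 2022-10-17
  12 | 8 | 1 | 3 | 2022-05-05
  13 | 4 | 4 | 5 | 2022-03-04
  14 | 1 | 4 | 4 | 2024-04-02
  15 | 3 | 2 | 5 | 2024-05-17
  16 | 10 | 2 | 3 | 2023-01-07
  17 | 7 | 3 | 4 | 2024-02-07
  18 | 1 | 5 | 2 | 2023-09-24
SELECT category, AVG(stock) AS avg_stock FROM products GROUP BY category

Execution result:
category | avg_stock
Accessories | 97.50
Audio | 8.00
Computing | 147.00
Electronics | 97.00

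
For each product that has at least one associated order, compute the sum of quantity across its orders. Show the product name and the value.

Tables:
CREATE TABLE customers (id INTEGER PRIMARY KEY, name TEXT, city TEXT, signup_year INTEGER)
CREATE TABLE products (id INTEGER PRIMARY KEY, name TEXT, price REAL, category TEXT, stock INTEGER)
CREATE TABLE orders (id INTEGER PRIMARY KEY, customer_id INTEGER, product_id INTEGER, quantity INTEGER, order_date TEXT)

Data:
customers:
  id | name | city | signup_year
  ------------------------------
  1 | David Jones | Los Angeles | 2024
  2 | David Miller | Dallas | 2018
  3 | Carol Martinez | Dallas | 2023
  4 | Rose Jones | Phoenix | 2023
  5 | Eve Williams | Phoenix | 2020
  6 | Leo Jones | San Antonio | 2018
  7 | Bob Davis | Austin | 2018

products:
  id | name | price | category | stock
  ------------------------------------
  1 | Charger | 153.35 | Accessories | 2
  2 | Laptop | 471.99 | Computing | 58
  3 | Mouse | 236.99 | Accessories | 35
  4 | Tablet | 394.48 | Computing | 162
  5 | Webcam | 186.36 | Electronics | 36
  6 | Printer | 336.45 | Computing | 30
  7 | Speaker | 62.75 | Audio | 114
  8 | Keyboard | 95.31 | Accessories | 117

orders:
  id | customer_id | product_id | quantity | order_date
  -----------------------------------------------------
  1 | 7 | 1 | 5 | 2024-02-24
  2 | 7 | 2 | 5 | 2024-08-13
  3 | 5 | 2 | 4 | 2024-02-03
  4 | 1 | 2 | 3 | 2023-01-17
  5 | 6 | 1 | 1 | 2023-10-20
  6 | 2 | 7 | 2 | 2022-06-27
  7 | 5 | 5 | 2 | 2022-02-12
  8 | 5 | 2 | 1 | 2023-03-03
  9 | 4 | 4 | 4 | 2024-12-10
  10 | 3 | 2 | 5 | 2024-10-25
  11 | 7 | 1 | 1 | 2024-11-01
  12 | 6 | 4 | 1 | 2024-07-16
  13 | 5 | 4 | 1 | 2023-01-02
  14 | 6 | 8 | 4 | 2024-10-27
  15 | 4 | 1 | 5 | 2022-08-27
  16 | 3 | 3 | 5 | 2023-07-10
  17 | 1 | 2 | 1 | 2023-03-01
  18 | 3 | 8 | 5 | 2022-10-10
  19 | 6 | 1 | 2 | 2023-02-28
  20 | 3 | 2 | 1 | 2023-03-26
SELECT p.name, SUM(c.quantity) AS sum_quantity FROM orders c JOIN products p ON c.product_id = p.id GROUP BY p.id, p.name

Execution result:
name | sum_quantity
Charger | 14
Laptop | 20
Mouse | 5
Tablet | 6
Webcam | 2
Speaker | 2
Keyboard | 9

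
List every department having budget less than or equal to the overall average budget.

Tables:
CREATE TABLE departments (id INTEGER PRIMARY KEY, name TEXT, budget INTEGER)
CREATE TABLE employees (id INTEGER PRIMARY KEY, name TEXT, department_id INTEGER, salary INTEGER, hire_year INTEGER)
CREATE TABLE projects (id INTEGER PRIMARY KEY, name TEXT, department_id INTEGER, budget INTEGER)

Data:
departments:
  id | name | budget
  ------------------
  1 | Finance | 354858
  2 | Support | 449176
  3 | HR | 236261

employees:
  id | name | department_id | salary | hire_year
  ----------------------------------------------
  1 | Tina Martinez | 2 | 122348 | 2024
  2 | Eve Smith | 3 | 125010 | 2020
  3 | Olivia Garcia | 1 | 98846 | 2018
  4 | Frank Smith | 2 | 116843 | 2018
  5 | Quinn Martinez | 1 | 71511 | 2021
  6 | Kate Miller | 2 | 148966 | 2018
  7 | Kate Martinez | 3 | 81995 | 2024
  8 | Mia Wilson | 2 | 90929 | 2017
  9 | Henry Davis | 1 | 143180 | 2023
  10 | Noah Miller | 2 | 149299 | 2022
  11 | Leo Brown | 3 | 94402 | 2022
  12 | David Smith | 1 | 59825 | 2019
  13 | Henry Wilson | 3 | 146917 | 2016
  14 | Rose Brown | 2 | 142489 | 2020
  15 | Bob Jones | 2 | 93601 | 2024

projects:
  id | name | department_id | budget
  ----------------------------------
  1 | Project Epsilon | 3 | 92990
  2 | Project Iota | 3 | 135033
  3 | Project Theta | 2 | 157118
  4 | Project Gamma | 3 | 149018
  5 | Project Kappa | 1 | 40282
SELECT name, budget FROM departments WHERE budget <= (SELECT AVG(budget) FROM departments)

Execution result:
name | budget
HR | 236261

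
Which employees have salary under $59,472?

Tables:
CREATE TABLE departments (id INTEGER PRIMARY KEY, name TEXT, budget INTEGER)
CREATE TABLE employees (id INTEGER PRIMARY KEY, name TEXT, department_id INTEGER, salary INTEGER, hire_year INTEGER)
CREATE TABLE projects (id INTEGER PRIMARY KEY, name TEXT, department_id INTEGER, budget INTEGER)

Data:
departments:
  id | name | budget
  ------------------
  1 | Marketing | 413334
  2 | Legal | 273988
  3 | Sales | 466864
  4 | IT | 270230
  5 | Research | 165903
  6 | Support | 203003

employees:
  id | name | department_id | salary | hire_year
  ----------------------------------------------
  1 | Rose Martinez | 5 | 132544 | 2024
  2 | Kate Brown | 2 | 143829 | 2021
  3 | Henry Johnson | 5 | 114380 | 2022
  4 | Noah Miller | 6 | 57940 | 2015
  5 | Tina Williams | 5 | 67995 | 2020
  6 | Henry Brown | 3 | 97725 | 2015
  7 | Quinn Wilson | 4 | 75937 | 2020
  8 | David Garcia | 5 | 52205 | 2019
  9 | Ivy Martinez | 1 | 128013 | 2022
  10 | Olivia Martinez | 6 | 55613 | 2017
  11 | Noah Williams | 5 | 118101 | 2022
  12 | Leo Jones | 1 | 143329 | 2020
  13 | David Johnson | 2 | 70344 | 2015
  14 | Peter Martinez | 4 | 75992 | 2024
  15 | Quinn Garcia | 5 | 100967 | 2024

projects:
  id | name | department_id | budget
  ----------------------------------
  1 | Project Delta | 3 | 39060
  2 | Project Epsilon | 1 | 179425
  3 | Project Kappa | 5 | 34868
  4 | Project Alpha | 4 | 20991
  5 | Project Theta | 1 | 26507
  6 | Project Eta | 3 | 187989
SELECT name, salary FROM employees WHERE salary < 59472

Execution result:
name | salary
Noah Miller | 57940
David Garcia | 52205
Olivia Martinez | 55613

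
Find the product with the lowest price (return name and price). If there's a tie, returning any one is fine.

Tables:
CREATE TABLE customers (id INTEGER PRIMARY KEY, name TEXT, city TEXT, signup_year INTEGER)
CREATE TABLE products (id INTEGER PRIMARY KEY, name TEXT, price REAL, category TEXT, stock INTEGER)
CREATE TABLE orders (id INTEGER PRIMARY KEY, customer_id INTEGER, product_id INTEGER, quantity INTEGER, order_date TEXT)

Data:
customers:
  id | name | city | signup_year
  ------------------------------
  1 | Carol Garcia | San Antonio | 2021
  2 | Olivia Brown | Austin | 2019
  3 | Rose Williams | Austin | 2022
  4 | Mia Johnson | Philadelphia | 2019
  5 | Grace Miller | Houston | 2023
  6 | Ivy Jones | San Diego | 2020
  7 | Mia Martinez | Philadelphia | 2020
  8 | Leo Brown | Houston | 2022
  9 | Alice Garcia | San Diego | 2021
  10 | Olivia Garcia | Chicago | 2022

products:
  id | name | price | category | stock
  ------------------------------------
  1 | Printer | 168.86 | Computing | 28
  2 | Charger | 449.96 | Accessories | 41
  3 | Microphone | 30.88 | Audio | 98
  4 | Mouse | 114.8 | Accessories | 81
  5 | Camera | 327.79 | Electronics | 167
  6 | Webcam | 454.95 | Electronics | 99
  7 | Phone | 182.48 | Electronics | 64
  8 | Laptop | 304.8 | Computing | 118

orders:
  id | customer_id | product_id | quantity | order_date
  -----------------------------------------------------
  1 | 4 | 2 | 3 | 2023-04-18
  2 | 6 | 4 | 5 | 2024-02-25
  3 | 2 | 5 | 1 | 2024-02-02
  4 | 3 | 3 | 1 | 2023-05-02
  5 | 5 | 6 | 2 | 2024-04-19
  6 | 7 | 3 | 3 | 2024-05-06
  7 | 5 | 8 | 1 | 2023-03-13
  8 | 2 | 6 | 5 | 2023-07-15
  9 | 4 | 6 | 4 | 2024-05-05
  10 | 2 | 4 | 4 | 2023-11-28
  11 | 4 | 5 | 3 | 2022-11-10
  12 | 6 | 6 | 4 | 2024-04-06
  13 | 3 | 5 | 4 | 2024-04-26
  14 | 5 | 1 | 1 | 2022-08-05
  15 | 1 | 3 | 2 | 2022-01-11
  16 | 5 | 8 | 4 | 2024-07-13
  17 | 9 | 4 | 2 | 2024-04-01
SELECT name, price FROM products ORDER BY price ASC LIMIT 1

Execution result:
name | price
Microphone | 30.88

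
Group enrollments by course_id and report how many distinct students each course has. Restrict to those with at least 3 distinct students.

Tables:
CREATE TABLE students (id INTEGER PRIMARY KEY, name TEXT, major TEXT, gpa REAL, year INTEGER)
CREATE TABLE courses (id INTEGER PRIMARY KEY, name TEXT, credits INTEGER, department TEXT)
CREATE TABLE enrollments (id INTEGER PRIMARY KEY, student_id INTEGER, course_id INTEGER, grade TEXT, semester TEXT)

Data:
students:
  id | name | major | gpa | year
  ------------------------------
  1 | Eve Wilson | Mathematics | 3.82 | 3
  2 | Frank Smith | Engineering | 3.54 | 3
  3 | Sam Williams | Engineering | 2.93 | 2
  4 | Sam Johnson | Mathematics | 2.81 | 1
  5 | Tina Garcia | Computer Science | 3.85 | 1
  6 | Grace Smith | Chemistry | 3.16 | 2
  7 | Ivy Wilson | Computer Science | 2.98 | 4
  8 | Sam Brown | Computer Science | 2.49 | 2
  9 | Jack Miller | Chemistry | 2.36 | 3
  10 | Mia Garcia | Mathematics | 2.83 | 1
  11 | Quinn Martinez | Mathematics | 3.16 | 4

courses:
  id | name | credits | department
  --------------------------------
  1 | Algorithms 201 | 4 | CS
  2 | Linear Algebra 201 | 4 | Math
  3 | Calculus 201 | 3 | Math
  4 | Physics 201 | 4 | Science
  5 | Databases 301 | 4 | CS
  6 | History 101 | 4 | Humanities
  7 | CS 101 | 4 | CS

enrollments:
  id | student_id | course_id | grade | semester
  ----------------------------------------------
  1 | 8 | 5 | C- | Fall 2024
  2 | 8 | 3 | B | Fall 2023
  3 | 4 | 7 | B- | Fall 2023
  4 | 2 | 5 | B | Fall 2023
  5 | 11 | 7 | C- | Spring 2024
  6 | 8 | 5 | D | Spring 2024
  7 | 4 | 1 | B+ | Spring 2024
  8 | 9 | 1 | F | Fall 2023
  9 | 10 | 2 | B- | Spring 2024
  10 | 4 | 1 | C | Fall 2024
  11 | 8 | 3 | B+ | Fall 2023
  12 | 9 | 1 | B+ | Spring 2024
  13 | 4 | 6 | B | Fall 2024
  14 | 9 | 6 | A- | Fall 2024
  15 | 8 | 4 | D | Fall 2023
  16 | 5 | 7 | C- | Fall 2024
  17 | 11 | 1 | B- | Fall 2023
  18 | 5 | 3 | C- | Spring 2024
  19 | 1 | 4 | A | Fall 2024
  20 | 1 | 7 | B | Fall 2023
SELECT course_id, COUNT(DISTINCT student_id) AS distinct_student_count FROM enrollments GROUP BY course_id HAVING COUNT(DISTINCT student_id) >= 3

Execution result:
course_id | distinct_student_count
1 | 3
7 | 4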